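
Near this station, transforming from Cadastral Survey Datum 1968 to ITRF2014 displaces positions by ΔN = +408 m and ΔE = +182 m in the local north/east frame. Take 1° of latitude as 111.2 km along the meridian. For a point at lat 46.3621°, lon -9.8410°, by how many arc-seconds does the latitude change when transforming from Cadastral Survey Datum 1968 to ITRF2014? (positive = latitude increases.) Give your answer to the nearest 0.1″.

Δφ = 13.2″

1° of latitude = 111.2 km, so Δφ = 408.0 / 111200 = 0.0036691° = 13.209″.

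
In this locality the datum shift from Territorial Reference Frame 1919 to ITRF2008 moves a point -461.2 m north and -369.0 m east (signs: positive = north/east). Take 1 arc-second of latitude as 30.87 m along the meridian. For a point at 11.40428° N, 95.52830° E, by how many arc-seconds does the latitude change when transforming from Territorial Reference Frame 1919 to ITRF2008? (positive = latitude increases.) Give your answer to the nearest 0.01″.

Δφ = -14.94″

1″ of latitude = 30.87 m, so Δφ = -461.2 / 30.87 = -14.940″.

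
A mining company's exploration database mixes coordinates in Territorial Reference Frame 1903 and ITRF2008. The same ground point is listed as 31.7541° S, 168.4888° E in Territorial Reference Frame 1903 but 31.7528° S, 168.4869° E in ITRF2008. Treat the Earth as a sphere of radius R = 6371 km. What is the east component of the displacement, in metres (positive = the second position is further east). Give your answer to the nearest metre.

Δφ = -31.7528° − -31.7541° = +0.0013°; Δλ = 168.4869° − 168.4888° = -0.0019°.
1° along a meridian = πR/180 = 111195 m.
ΔN = Δφ × 111195 = 144.6 m; ΔE = Δλ × 111195 × cos(-31.7541°) = -0.0019 × 111195 × 0.850315 = -179.6 m.

ΔE = -180 m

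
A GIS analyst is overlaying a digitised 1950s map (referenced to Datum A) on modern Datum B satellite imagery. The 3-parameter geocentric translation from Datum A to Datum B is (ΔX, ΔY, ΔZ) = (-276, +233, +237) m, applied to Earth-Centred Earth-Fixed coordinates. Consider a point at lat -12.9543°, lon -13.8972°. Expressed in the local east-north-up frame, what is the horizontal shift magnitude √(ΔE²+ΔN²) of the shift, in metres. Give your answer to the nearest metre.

225 m

The local east axis at (φ, λ) is (−sin λ, cos λ, 0), so ΔE = −sin(-13.8972°)·(-276) + cos(-13.8972°)·233 = 159.89 m.
The local north axis is (−sin φ cos λ, −sin φ sin λ, cos φ), giving ΔN = -60.061 − 12.545 + 230.968 = 158.36 m.
Horizontal magnitude = √(ΔE² + ΔN²) = √(159.89² + 158.36²) = 225.04 m.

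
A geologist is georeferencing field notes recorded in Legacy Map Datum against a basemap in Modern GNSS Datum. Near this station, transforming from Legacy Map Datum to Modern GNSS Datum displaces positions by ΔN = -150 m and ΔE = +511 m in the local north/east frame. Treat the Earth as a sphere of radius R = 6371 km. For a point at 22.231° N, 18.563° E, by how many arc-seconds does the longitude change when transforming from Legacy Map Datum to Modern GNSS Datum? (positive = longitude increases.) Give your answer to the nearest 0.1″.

At latitude 22.231°, cos φ = 0.925666.
One radian of longitude at latitude φ spans R cos φ, so Δλ = ΔE / (R cos φ) = 511.0 / (6371000 × 0.925666) = 8.6648e-05 rad = 17.872″.

Δλ = 17.9″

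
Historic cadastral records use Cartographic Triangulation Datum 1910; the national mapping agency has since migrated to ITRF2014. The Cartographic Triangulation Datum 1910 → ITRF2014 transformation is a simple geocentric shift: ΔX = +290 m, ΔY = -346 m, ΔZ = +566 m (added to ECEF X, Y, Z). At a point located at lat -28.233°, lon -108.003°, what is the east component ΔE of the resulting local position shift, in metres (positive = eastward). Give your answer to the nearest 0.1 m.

ΔE = 382.7 m

At φ = -28.233°, λ = -108.003°: sin φ = -0.473058, cos φ = 0.881031, sin λ = -0.951040, cos λ = -0.309067.
ΔE = −sin λ·ΔX + cos λ·ΔY = −(-0.951040)·(290) + (-0.309067)·(-346) = 382.74 m.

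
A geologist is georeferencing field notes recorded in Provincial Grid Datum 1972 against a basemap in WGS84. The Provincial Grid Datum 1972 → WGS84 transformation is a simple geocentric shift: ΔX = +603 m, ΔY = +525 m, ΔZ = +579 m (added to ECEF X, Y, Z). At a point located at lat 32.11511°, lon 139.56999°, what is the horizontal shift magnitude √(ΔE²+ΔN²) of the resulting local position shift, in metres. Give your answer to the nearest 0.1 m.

At φ = 32.11511°, λ = 139.56999°: sin φ = 0.531622, cos φ = 0.846982, sin λ = 0.648519, cos λ = -0.761199.
ΔE = −sin λ·ΔX + cos λ·ΔY = −(0.648519)·(603) + (-0.761199)·(525) = -790.69 m.
ΔN = −sin φ cos λ·ΔX − sin φ sin λ·ΔY + cos φ·ΔZ = −(0.531622)(-0.761199)(603) − (0.531622)(0.648519)(525) + (0.846982)(579) = 553.42 m.
Horizontal magnitude = √(ΔE² + ΔN²) = √((-790.69)² + 553.42²) = 965.12 m.

965.1 m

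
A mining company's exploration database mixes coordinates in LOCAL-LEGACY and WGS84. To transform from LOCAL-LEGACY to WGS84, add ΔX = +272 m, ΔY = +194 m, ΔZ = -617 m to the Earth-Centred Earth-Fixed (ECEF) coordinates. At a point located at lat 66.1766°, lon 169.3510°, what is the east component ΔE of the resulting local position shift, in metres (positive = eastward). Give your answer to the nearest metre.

ΔE = -241 m

The local east axis at (φ, λ) is (−sin λ, cos λ, 0), so ΔE = −sin(169.3510°)·272 + cos(169.3510°)·194 = -240.92 m.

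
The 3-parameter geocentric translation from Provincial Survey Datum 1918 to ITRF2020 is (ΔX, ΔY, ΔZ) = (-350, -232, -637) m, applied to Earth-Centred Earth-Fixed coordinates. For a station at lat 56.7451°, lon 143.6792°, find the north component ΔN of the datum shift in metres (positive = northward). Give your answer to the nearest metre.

At φ = 56.7451°, λ = 143.6792°: sin φ = 0.836239, cos φ = 0.548365, sin λ = 0.592306, cos λ = -0.805713.
ΔN = −sin φ cos λ·ΔX − sin φ sin λ·ΔY + cos φ·ΔZ = −(0.836239)(-0.805713)(-350) − (0.836239)(0.592306)(-232) + (0.548365)(-637) = -470.22 m.

ΔN = -470 m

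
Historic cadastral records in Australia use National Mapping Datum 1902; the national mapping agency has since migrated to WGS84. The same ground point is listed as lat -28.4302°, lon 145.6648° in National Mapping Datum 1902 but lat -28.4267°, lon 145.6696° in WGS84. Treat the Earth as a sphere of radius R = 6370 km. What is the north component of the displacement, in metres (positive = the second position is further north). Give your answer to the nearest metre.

ΔN = 389 m

Δφ = -28.4267° − -28.4302° = +0.0035°; Δλ = 145.6696° − 145.6648° = +0.0048°.
1° along a meridian = πR/180 = 111177 m.
ΔN = Δφ × 111177 = 389.1 m; ΔE = Δλ × 111177 × cos(-28.4302°) = +0.0048 × 111177 × 0.879398 = 469.3 m.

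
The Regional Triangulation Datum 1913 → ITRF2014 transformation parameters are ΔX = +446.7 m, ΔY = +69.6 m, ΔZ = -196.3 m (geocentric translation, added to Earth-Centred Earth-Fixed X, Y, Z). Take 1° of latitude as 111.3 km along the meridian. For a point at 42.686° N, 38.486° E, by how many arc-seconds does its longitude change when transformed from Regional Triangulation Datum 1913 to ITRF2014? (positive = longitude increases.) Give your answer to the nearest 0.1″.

Δλ = -9.8″

sin φ = 0.677980, cos φ = 0.735080, sin λ = 0.622323, cos λ = 0.782760.
East component: ΔE = −sin λ·ΔX + cos λ·ΔY = −(0.622323)(446.7) + (0.782760)(69.6) = -223.51 m.
1° of latitude spans 111300 m; at latitude φ, 1° of longitude spans that × cos φ = 81814.4 m, so Δλ = -223.51 / 81814.4 × 3600 = -9.835″.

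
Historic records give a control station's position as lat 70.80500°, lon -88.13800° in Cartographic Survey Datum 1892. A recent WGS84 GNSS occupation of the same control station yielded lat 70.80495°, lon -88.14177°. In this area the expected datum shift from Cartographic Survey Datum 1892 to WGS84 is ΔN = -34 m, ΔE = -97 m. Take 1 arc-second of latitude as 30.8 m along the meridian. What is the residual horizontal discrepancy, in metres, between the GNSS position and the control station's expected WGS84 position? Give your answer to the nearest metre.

Observed coordinate differences: Δφ = -0.00005°, Δλ = -0.00377°.
Converting to metres (1° lat = 110880 m, cos φ = 0.328784): observed ΔN = -5.5 m, observed ΔE = -137.4 m.
Subtracting the expected shift leaves a residual of -5.5 − (-34) = 28.5 m north and -137.4 − (-97) = -40.4 m east.
Residual distance = √(28.5² + (-40.4)²) = 49.4 m.

49 m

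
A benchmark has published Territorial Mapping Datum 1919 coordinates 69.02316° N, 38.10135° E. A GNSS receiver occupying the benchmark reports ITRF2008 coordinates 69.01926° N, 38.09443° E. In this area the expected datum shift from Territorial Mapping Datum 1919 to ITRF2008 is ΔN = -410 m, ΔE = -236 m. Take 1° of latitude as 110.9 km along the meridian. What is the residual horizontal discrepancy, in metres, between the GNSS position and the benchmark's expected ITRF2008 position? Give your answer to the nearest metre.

45 m

Observed coordinate differences: Δφ = -0.00390°, Δλ = -0.00692°.
Converting to metres (1° lat = 110900 m, cos φ = 0.357991): observed ΔN = -432.5 m, observed ΔE = -274.7 m.
Subtracting the expected shift leaves a residual of -432.5 − (-410) = -22.5 m north and -274.7 − (-236) = -38.7 m east.
Residual distance = √((-22.5)² + (-38.7)²) = 44.8 m.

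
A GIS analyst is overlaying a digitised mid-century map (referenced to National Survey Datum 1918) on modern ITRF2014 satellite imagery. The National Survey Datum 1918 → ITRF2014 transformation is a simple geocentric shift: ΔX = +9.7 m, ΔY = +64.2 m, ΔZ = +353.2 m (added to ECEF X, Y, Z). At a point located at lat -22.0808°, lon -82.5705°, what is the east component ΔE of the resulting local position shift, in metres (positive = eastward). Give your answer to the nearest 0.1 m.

ΔE = 17.9 m

At φ = -22.0808°, λ = -82.5705°: sin φ = -0.375914, cos φ = 0.926655, sin λ = -0.991605, cos λ = 0.129306.
ΔE = −sin λ·ΔX + cos λ·ΔY = −(-0.991605)·(9.7) + (0.129306)·(64.2) = 17.92 m.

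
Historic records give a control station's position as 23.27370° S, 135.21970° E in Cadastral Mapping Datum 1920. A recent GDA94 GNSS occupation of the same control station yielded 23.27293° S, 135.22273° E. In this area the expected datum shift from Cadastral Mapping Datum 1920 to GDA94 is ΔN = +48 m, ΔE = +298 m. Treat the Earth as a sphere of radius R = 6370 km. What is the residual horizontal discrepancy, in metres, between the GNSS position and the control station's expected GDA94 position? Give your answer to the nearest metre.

39 m

Observed coordinate differences: Δφ = +0.00077°, Δλ = +0.00303°.
Converting to metres (1° lat = 111177 m, cos φ = 0.918628): observed ΔN = 85.6 m, observed ΔE = 309.5 m.
Subtracting the expected shift leaves a residual of 85.6 − (48) = 37.6 m north and 309.5 − (298) = 11.5 m east.
Residual distance = √(37.6² + 11.5²) = 39.3 m.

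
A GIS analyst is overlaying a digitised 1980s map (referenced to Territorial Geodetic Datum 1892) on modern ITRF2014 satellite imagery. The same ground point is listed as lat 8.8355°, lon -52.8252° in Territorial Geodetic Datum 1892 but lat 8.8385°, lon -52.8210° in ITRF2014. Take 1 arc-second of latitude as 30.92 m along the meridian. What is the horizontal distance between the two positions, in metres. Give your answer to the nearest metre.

570 m

Δφ = 8.8385° − 8.8355° = +0.0030°; Δλ = -52.8210° − -52.8252° = +0.0042°.
1° of latitude = 3600 × 30.92 = 111312 m.
ΔN = Δφ × 111312 = 333.9 m; ΔE = Δλ × 111312 × cos(8.8355°) = +0.0042 × 111312 × 0.988133 = 462.0 m.
Distance = √(ΔE² + ΔN²) = √(462.0² + 333.9²) = 570.0 m.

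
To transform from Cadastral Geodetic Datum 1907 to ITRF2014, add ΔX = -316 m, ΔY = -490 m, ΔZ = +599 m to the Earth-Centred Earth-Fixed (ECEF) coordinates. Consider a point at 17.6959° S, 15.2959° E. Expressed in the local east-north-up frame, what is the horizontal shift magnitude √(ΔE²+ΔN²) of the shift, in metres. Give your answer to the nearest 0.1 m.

The local east axis at (φ, λ) is (−sin λ, cos λ, 0), so ΔE = −sin(15.2959°)·(-316) + cos(15.2959°)·(-490) = -389.28 m.
The local north axis is (−sin φ cos λ, −sin φ sin λ, cos φ), giving ΔN = -92.650 − 39.292 + 570.657 = 438.72 m.
Horizontal magnitude = √(ΔE² + ΔN²) = √((-389.28)² + 438.72²) = 586.52 m.

586.5 m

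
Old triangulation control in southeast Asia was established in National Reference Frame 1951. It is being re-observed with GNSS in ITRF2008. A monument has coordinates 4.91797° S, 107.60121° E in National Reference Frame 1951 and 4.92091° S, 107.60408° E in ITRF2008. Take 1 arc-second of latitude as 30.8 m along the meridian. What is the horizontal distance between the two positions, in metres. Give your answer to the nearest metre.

Δφ = -4.92091° − -4.91797° = -0.00294°; Δλ = 107.60408° − 107.60121° = +0.00287°.
1° of latitude = 3600 × 30.80 = 110880 m.
ΔN = Δφ × 110880 = -326.0 m; ΔE = Δλ × 110880 × cos(-4.91797°) = +0.00287 × 110880 × 0.996318 = 317.1 m.
Distance = √(ΔE² + ΔN²) = √(317.1² + (-326.0)²) = 454.7 m.

455 m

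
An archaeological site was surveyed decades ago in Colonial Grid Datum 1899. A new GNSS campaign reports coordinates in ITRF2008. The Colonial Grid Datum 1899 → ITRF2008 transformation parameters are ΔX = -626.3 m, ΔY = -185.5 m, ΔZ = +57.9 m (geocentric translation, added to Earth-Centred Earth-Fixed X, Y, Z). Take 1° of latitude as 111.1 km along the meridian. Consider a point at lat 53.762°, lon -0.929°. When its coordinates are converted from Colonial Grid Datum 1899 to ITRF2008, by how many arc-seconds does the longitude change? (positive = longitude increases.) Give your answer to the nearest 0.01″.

sin φ = 0.806568, cos φ = 0.591141, sin λ = -0.016213, cos λ = 0.999869.
East component: ΔE = −sin λ·ΔX + cos λ·ΔY = −(-0.016213)(-626.3) + (0.999869)(-185.5) = -195.63 m.
1° of latitude spans 111100 m; at latitude φ, 1° of longitude spans that × cos φ = 65675.7 m, so Δλ = -195.63 / 65675.7 × 3600 = -10.723″.

Δλ = -10.72″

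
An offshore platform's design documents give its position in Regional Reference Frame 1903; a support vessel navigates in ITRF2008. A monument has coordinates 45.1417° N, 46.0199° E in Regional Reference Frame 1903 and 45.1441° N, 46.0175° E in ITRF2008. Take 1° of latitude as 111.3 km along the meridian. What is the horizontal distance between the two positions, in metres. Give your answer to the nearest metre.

Δφ = 45.1441° − 45.1417° = +0.0024°; Δλ = 46.0175° − 46.0199° = -0.0024°.
ΔN = Δφ × 111300 = 267.1 m; ΔE = Δλ × 111300 × cos(45.1417°) = -0.0024 × 111300 × 0.705356 = -188.4 m.
Distance = √(ΔE² + ΔN²) = √((-188.4)² + 267.1²) = 326.9 m.

327 m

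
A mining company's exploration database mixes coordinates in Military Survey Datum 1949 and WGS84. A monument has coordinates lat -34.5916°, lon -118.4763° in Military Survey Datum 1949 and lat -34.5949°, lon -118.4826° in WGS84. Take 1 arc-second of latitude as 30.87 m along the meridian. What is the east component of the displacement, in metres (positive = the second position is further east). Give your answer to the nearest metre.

ΔE = -576 m

Δφ = -34.5949° − -34.5916° = -0.0033°; Δλ = -118.4826° − -118.4763° = -0.0063°.
1° of latitude = 3600 × 30.87 = 111132 m.
ΔN = Δφ × 111132 = -366.7 m; ΔE = Δλ × 111132 × cos(-34.5916°) = -0.0063 × 111132 × 0.823220 = -576.4 m.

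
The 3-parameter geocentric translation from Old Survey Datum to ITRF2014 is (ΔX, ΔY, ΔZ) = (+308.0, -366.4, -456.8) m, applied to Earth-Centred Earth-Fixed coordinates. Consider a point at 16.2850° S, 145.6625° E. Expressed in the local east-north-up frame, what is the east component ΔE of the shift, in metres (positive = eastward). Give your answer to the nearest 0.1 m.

At φ = -16.2850°, λ = 145.6625°: sin φ = -0.280415, cos φ = 0.959879, sin λ = 0.564067, cos λ = -0.825729.
ΔE = −sin λ·ΔX + cos λ·ΔY = −(0.564067)·(308.0) + (-0.825729)·(-366.4) = 128.81 m.

ΔE = 128.8 m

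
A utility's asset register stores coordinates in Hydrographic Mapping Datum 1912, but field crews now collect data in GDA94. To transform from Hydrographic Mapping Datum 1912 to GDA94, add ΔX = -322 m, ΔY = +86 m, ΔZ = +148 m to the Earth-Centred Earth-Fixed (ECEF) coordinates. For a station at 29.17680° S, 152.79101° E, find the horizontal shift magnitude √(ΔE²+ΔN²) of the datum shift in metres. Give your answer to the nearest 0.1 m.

296.6 m

At φ = -29.17680°, λ = 152.79101°: sin φ = -0.487506, cos φ = 0.873120, sin λ = 0.457237, cos λ = -0.889345.
ΔE = −sin λ·ΔX + cos λ·ΔY = −(0.457237)·(-322) + (-0.889345)·(86) = 70.75 m.
ΔN = −sin φ cos λ·ΔX − sin φ sin λ·ΔY + cos φ·ΔZ = −(-0.487506)(-0.889345)(-322) − (-0.487506)(0.457237)(86) + (0.873120)(148) = 288.00 m.
Horizontal magnitude = √(ΔE² + ΔN²) = √(70.75² + 288.00²) = 296.56 m.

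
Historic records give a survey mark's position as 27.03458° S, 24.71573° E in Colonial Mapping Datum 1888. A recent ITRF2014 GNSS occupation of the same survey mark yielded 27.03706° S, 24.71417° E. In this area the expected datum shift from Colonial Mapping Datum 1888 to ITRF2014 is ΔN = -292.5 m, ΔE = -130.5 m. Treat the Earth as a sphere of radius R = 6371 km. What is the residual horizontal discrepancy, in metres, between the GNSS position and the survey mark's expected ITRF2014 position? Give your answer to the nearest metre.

Observed coordinate differences: Δφ = -0.00248°, Δλ = -0.00156°.
Converting to metres (1° lat = 111195 m, cos φ = 0.890732): observed ΔN = -275.8 m, observed ΔE = -154.5 m.
Subtracting the expected shift leaves a residual of -275.8 − (-292.5) = 16.7 m north and -154.5 − (-130.5) = -24.0 m east.
Residual distance = √(16.7² + (-24.0)²) = 29.3 m.

29 m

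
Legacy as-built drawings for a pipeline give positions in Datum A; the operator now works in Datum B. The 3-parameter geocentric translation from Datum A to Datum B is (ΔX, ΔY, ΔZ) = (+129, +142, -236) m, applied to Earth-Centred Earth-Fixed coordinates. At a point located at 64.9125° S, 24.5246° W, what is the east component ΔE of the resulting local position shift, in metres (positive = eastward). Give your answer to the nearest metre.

ΔE = 183 m

At φ = -64.9125°, λ = -24.5246°: sin φ = -0.905661, cos φ = 0.424002, sin λ = -0.415084, cos λ = 0.909783.
ΔE = −sin λ·ΔX + cos λ·ΔY = −(-0.415084)·(129) + (0.909783)·(142) = 182.74 m.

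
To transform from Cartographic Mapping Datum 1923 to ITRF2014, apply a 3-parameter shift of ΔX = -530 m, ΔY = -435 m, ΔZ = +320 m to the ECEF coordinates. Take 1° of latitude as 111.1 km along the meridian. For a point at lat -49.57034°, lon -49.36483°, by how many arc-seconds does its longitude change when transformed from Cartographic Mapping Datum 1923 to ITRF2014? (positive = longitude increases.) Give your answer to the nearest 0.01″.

Δλ = -34.25″

sin φ = -0.761203, cos φ = 0.648514, sin λ = -0.758872, cos λ = 0.651240.
East component: ΔE = −sin λ·ΔX + cos λ·ΔY = −(-0.758872)(-530) + (0.651240)(-435) = -685.49 m.
1° of latitude spans 111100 m; at latitude φ, 1° of longitude spans that × cos φ = 72049.9 m, so Δλ = -685.49 / 72049.9 × 3600 = -34.251″.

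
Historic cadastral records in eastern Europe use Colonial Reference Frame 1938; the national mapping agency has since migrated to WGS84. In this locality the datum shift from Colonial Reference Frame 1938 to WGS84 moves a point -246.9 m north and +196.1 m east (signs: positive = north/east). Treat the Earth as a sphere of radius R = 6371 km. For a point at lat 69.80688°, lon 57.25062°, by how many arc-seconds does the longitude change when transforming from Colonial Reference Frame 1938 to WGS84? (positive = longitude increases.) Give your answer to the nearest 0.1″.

Δλ = 18.4″

At latitude 69.80688°, cos φ = 0.345186.
One radian of longitude at latitude φ spans R cos φ, so Δλ = ΔE / (R cos φ) = 196.1 / (6371000 × 0.345186) = 8.9170e-05 rad = 18.393″.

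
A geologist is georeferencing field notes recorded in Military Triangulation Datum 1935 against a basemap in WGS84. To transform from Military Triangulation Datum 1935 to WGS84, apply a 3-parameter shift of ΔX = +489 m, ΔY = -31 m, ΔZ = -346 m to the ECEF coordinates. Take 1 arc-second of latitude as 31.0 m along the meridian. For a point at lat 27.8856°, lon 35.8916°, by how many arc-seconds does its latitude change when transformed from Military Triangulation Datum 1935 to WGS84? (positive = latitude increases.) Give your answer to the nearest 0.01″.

sin φ = 0.467708, cos φ = 0.883883, sin λ = 0.586254, cos λ = 0.810128.
North component: ΔN = −sin φ cos λ·ΔX − sin φ sin λ·ΔY + cos φ·ΔZ = −(0.467708)(0.810128)(489) − (0.467708)(0.586254)(-31) + (0.883883)(-346) = -482.61 m.
1° of latitude spans 3600 × 31.00 = 111600 m, so Δφ = -482.61 / 111600 × 3600 = -15.568″.

Δφ = -15.57″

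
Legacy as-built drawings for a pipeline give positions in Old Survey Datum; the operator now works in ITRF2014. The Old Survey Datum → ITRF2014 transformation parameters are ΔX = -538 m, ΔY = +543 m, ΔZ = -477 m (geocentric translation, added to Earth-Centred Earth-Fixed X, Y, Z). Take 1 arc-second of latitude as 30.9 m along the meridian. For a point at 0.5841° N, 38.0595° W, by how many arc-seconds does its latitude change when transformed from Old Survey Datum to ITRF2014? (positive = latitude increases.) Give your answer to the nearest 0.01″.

sin φ = 0.010194, cos φ = 0.999948, sin λ = -0.616479, cos λ = 0.787371.
North component: ΔN = −sin φ cos λ·ΔX − sin φ sin λ·ΔY + cos φ·ΔZ = −(0.010194)(0.787371)(-538) − (0.010194)(-0.616479)(543) + (0.999948)(-477) = -469.24 m.
1° of latitude spans 3600 × 30.90 = 111240 m, so Δφ = -469.24 / 111240 × 3600 = -15.186″.

Δφ = -15.19″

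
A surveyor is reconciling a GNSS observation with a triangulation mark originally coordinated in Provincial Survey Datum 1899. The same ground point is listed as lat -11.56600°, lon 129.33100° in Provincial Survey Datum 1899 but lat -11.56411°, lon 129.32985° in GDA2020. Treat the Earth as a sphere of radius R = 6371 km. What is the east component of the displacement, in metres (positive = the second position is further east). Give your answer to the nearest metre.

Δφ = -11.56411° − -11.56600° = +0.00189°; Δλ = 129.32985° − 129.33100° = -0.00115°.
1° along a meridian = πR/180 = 111195 m.
ΔN = Δφ × 111195 = 210.2 m; ΔE = Δλ × 111195 × cos(-11.56600°) = -0.00115 × 111195 × 0.979694 = -125.3 m.

ΔE = -125 m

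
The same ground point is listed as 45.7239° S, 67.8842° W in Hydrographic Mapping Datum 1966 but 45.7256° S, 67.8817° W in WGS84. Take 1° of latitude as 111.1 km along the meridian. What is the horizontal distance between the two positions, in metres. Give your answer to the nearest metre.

Δφ = -45.7256° − -45.7239° = -0.0017°; Δλ = -67.8817° − -67.8842° = +0.0025°.
ΔN = Δφ × 111100 = -188.9 m; ΔE = Δλ × 111100 × cos(-45.7239°) = +0.0025 × 111100 × 0.698117 = 193.9 m.
Distance = √(ΔE² + ΔN²) = √(193.9² + (-188.9)²) = 270.7 m.

271 m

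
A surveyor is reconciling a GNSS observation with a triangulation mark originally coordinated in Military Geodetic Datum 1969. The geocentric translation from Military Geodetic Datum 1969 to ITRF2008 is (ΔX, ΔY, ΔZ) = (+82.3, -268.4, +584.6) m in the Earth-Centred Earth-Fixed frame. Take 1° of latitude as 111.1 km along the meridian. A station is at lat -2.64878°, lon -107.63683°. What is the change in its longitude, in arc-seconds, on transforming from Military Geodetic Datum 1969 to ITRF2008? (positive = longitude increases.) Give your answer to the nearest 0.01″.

Δλ = 5.18″

sin φ = -0.046213, cos φ = 0.998932, sin λ = -0.952996, cos λ = -0.302983.
East component: ΔE = −sin λ·ΔX + cos λ·ΔY = −(-0.952996)(82.3) + (-0.302983)(-268.4) = 159.75 m.
1° of latitude spans 111100 m; at latitude φ, 1° of longitude spans that × cos φ = 110981.3 m, so Δλ = 159.75 / 110981.3 × 3600 = 5.182″.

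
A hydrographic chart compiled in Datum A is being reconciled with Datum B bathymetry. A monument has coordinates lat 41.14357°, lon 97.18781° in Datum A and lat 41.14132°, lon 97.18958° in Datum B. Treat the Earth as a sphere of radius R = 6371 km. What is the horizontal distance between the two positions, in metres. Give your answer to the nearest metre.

Δφ = 41.14132° − 41.14357° = -0.00225°; Δλ = 97.18958° − 97.18781° = +0.00177°.
1° along a meridian = πR/180 = 111195 m.
ΔN = Δφ × 111195 = -250.2 m; ΔE = Δλ × 111195 × cos(41.14357°) = +0.00177 × 111195 × 0.753063 = 148.2 m.
Distance = √(ΔE² + ΔN²) = √(148.2² + (-250.2)²) = 290.8 m.

291 m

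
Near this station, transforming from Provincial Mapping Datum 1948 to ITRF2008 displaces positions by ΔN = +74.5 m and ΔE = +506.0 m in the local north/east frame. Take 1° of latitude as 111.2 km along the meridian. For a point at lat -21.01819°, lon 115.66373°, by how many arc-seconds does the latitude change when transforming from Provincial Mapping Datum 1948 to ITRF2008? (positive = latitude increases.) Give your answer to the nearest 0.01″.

Δφ = 2.41″

1° of latitude = 111.2 km, so Δφ = 74.5 / 111200 = 0.0006700° = 2.412″.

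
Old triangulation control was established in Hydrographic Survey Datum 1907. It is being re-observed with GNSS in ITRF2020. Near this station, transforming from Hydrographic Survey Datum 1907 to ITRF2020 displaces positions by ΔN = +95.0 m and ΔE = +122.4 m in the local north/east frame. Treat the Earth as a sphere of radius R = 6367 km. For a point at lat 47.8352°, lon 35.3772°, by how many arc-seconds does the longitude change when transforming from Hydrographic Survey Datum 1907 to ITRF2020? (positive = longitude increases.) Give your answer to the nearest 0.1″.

Δλ = 5.9″

At latitude 47.8352°, cos φ = 0.671265.
One radian of longitude at latitude φ spans R cos φ, so Δλ = ΔE / (R cos φ) = 122.4 / (6367000 × 0.671265) = 2.8639e-05 rad = 5.907″.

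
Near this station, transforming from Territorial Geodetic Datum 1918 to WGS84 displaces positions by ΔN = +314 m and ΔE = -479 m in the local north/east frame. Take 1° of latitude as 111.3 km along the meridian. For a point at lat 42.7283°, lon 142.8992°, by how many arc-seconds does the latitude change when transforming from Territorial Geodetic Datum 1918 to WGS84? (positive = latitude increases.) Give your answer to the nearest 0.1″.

Δφ = 10.2″

1° of latitude = 111.3 km, so Δφ = 314.0 / 111300 = 0.0028212° = 10.156″.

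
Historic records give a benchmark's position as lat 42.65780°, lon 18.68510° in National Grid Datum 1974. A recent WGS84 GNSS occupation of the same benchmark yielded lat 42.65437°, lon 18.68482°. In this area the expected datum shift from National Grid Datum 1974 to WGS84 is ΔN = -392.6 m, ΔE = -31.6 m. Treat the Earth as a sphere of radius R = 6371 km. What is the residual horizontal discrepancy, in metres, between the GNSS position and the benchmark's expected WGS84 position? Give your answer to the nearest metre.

14 m

Observed coordinate differences: Δφ = -0.00343°, Δλ = -0.00028°.
Converting to metres (1° lat = 111195 m, cos φ = 0.735414): observed ΔN = -381.4 m, observed ΔE = -22.9 m.
Subtracting the expected shift leaves a residual of -381.4 − (-392.6) = 11.2 m north and -22.9 − (-31.6) = 8.7 m east.
Residual distance = √(11.2² + 8.7²) = 14.2 m.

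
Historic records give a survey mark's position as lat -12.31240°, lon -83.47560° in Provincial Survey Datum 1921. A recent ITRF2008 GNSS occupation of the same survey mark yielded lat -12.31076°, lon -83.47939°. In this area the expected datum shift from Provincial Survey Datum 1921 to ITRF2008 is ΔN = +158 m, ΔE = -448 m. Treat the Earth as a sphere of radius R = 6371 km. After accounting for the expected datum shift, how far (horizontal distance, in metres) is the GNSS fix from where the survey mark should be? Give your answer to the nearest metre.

Observed coordinate differences: Δφ = +0.00164°, Δλ = -0.00379°.
Converting to metres (1° lat = 111195 m, cos φ = 0.976999): observed ΔN = 182.4 m, observed ΔE = -411.7 m.
Subtracting the expected shift leaves a residual of 182.4 − (158) = 24.4 m north and -411.7 − (-448) = 36.3 m east.
Residual distance = √(24.4² + 36.3²) = 43.7 m.

44 m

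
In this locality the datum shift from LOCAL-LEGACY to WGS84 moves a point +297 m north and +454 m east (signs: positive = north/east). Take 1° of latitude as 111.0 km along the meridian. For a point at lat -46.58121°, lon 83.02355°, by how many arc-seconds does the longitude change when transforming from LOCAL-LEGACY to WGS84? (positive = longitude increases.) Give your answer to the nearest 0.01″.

At latitude -46.58121°, cos φ = 0.687326.
1° of longitude at this latitude = 111.0 × cos φ = 76.29 km, so Δλ = 454.0 / 76293.2 = 0.0059507° = 21.423″.

Δλ = 21.42″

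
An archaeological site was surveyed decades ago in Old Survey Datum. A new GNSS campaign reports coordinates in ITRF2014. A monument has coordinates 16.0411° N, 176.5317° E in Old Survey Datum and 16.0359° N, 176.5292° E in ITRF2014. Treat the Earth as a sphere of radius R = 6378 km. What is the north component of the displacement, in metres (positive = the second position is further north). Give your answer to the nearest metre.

Δφ = 16.0359° − 16.0411° = -0.0052°; Δλ = 176.5292° − 176.5317° = -0.0025°.
1° along a meridian = πR/180 = 111317 m.
ΔN = Δφ × 111317 = -578.8 m; ΔE = Δλ × 111317 × cos(16.0411°) = -0.0025 × 111317 × 0.961064 = -267.5 m.

ΔN = -579 m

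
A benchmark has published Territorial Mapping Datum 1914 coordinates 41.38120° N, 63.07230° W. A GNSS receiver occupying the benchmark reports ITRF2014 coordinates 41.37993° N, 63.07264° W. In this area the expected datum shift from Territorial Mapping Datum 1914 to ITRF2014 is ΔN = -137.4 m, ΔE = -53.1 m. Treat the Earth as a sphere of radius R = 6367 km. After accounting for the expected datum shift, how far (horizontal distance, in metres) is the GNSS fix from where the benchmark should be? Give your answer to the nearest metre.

25 m

Observed coordinate differences: Δφ = -0.00127°, Δλ = -0.00034°.
Converting to metres (1° lat = 111125 m, cos φ = 0.750328): observed ΔN = -141.1 m, observed ΔE = -28.3 m.
Subtracting the expected shift leaves a residual of -141.1 − (-137.4) = -3.7 m north and -28.3 − (-53.1) = 24.8 m east.
Residual distance = √((-3.7)² + 24.8²) = 25.0 m.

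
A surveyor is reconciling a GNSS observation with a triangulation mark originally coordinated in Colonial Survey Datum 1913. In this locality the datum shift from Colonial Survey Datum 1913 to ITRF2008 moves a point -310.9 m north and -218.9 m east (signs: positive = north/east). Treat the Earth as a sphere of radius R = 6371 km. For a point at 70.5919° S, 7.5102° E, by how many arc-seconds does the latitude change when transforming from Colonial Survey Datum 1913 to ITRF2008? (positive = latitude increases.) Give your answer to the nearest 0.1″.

Δφ = -10.1″

On a sphere of radius R, 1 rad of latitude = R, so Δφ = ΔN / R = -310.9 / 6371000 = -4.8799e-05 rad = -10.066″.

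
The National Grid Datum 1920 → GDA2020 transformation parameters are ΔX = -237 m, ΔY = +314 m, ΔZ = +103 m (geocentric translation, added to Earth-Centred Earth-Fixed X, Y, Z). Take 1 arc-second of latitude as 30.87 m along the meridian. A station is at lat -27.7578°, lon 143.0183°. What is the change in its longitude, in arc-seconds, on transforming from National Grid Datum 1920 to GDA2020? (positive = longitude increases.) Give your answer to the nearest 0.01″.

Δλ = -3.96″

sin φ = -0.465735, cos φ = 0.884924, sin λ = 0.601560, cos λ = -0.798828.
East component: ΔE = −sin λ·ΔX + cos λ·ΔY = −(0.601560)(-237) + (-0.798828)(314) = -108.26 m.
1° of latitude spans 3600 × 30.87 = 111132 m; at latitude φ, 1° of longitude spans that × cos φ = 98343.4 m, so Δλ = -108.26 / 98343.4 × 3600 = -3.963″.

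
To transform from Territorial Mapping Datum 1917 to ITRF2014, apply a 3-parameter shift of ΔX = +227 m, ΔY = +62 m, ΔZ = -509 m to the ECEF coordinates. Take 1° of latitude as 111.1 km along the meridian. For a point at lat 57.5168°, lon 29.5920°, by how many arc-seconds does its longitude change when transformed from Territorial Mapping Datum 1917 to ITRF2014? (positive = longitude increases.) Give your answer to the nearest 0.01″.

Δλ = -3.51″

sin φ = 0.843549, cos φ = 0.537052, sin λ = 0.493820, cos λ = 0.869564.
East component: ΔE = −sin λ·ΔX + cos λ·ΔY = −(0.493820)(227) + (0.869564)(62) = -58.18 m.
1° of latitude spans 111100 m; at latitude φ, 1° of longitude spans that × cos φ = 59666.5 m, so Δλ = -58.18 / 59666.5 × 3600 = -3.511″.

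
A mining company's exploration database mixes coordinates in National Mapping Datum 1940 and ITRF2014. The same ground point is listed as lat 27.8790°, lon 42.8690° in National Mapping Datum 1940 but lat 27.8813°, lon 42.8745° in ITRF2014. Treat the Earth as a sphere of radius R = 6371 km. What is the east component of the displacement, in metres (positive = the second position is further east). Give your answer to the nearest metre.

Δφ = 27.8813° − 27.8790° = +0.0023°; Δλ = 42.8745° − 42.8690° = +0.0055°.
1° along a meridian = πR/180 = 111195 m.
ΔN = Δφ × 111195 = 255.7 m; ΔE = Δλ × 111195 × cos(27.8790°) = +0.0055 × 111195 × 0.883937 = 540.6 m.

ΔE = 541 m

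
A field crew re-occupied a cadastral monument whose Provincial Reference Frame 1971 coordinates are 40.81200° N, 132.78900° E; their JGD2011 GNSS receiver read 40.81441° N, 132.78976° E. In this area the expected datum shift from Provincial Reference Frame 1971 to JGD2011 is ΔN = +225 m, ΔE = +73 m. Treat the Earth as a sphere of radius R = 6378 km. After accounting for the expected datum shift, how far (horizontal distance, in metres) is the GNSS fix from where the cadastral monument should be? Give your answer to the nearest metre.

44 m

Observed coordinate differences: Δφ = +0.00241°, Δλ = +0.00076°.
Converting to metres (1° lat = 111317 m, cos φ = 0.756858): observed ΔN = 268.3 m, observed ΔE = 64.0 m.
Subtracting the expected shift leaves a residual of 268.3 − (225) = 43.3 m north and 64.0 − (73) = -9.0 m east.
Residual distance = √(43.3² + (-9.0)²) = 44.2 m.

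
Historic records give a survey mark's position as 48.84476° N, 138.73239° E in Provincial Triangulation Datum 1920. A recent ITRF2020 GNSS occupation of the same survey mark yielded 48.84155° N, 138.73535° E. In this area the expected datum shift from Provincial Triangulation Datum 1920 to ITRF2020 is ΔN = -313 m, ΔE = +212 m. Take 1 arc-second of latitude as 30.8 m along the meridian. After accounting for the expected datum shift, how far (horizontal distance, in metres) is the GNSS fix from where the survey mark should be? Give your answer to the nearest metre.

Observed coordinate differences: Δφ = -0.00321°, Δλ = +0.00296°.
Converting to metres (1° lat = 110880 m, cos φ = 0.658101): observed ΔN = -355.9 m, observed ΔE = 216.0 m.
Subtracting the expected shift leaves a residual of -355.9 − (-313) = -42.9 m north and 216.0 − (212) = 4.0 m east.
Residual distance = √((-42.9)² + 4.0²) = 43.1 m.

43 m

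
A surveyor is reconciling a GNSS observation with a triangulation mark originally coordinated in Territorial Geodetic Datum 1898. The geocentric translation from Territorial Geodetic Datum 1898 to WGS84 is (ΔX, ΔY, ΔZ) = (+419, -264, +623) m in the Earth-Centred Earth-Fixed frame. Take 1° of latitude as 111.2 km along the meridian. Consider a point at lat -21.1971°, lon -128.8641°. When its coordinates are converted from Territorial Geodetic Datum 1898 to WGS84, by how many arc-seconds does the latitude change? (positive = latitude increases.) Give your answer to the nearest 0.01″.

Δφ = 18.13″

sin φ = -0.361577, cos φ = 0.932342, sin λ = -0.778636, cos λ = -0.627475.
North component: ΔN = −sin φ cos λ·ΔX − sin φ sin λ·ΔY + cos φ·ΔZ = −(-0.361577)(-0.627475)(419) − (-0.361577)(-0.778636)(-264) + (0.932342)(623) = 560.11 m.
1° of latitude spans 111200 m, so Δφ = 560.11 / 111200 × 3600 = 18.133″.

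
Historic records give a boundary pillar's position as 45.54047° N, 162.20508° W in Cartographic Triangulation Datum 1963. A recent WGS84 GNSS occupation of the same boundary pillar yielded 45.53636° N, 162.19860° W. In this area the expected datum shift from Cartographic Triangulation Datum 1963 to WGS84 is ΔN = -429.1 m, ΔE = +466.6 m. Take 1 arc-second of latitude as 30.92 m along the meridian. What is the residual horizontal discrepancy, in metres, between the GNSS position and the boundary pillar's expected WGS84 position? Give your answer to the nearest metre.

48 m

Observed coordinate differences: Δφ = -0.00411°, Δλ = +0.00648°.
Converting to metres (1° lat = 111312 m, cos φ = 0.700405): observed ΔN = -457.5 m, observed ΔE = 505.2 m.
Subtracting the expected shift leaves a residual of -457.5 − (-429.1) = -28.4 m north and 505.2 − (466.6) = 38.6 m east.
Residual distance = √((-28.4)² + 38.6²) = 47.9 m.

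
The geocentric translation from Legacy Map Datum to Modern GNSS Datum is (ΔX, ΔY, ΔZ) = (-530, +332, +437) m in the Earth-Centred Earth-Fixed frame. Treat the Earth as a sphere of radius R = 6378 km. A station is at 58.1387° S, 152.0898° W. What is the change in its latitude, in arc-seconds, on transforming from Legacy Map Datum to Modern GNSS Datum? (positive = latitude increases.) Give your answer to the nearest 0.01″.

Δφ = 16.06″

sin φ = -0.849328, cos φ = 0.527865, sin λ = -0.468087, cos λ = -0.883682.
North component: ΔN = −sin φ cos λ·ΔX − sin φ sin λ·ΔY + cos φ·ΔZ = −(-0.849328)(-0.883682)(-530) − (-0.849328)(-0.468087)(332) + (0.527865)(437) = 496.47 m.
1° of latitude spans πR/180 = 111317 m, so Δφ = 496.47 / 111317 × 3600 = 16.056″.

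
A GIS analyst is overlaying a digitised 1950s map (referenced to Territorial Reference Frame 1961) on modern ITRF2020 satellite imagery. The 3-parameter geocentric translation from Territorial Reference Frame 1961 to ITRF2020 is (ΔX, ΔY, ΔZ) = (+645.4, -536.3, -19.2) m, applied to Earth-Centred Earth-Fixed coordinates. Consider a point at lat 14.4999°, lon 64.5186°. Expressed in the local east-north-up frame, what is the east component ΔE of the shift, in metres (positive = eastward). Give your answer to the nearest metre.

At φ = 14.4999°, λ = 64.5186°: sin φ = 0.250378, cos φ = 0.968148, sin λ = 0.902725, cos λ = 0.430218.
ΔE = −sin λ·ΔX + cos λ·ΔY = −(0.902725)·(645.4) + (0.430218)·(-536.3) = -813.34 m.

ΔE = -813 m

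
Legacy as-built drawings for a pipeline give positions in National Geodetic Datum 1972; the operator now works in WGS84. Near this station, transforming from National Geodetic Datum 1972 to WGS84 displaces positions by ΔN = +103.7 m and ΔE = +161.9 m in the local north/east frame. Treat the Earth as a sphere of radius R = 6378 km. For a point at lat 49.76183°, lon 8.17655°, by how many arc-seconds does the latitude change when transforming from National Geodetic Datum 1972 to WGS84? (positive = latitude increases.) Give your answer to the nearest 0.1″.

Δφ = 3.4″

On a sphere of radius R, 1 rad of latitude = R, so Δφ = ΔN / R = 103.7 / 6378000 = 1.6259e-05 rad = 3.354″.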